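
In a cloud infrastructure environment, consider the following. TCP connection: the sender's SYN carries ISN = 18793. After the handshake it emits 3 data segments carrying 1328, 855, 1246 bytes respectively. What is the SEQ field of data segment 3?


The SYN occupies sequence number ISN = 18793, so the first data byte is ISN + 1 = 18794.
SEQ of data segment i = (ISN + 1) + sum of payload sizes of segments 1..i-1.
Segment 1: SEQ = 18794, payload = 1328 bytes
Segment 2: SEQ = 20122, payload = 855 bytes
Segment 3: SEQ = 20977, payload = 1246 bytes
SEQ of segment 3 = 18794 + 1328 + 855 = 20977

20977


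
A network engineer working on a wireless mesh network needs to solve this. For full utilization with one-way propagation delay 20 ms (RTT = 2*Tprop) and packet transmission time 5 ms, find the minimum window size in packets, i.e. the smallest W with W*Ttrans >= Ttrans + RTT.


Given: Ttrans = 5 ms, RTT = 40 ms (= 2 * Tprop, Tprop = 20 ms)
Time until first ACK returns = Ttrans + RTT = 5 + 40 = 45 ms
Need W * Ttrans >= Ttrans + RTT  ->  W >= (Ttrans + RTT) / Ttrans
(Ttrans + RTT) / Ttrans = 45 / 5 = 9
W_min = ceil(9) = 9

9


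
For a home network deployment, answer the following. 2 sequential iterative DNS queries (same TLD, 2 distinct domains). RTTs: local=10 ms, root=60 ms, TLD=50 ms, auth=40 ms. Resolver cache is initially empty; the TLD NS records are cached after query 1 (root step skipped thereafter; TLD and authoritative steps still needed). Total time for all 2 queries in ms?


Lookup 1 (cold cache): local + root + TLD + auth = 10 + 60 + 50 + 40 = 160 ms
Lookups 2..2 (TLD NS cached -> skip root; new domain -> still ask TLD and auth): local + TLD + auth = 10 + 50 + 40 = 100 ms each
Remaining 1 lookups: 1 * 100 = 100 ms
Total = 160 + 100 = 260 ms

260


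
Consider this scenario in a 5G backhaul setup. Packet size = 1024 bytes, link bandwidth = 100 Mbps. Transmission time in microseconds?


Given: packet = 1024 bytes, bandwidth = 100 Mbps
Packet in bits = 1024 * 8 = 8192 bits
Bandwidth = 100 * 10^6 = 100000000 bps
Time = 8192 / 100000000 seconds
Time in us = 8192 * 10^6 / 100000000 = 81.92

81.92


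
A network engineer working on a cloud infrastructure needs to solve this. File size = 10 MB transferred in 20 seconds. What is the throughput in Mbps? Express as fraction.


Given: file = 10 MB, time = 20 s
File in Mb = 10 * 8 = 80 Mb
Throughput = 80 / 20 Mbps
Throughput = 4 Mbps

4


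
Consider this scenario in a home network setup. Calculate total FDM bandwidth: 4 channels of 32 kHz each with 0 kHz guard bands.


Given: 4 channels, 32 kHz each, guard = 0 kHz
Channel bandwidth = 4 * 32 = 128 kHz
Guard bands = 3 gaps * 0 kHz = 0 kHz
Total = 128 + 0 = 128 kHz

128


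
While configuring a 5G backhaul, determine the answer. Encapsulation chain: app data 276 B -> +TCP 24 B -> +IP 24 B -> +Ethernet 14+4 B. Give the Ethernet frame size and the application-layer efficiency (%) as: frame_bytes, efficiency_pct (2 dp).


TCP segment = 276 + 24 = 300 B
IP packet = 300 + 24 = 324 B
Ethernet frame = 324 + 14 + 4 = 342 B
Efficiency = app / frame = 276 / 342 = 0.807018 = 80.7018% -> 80.70% (2 dp)

342, 80.70


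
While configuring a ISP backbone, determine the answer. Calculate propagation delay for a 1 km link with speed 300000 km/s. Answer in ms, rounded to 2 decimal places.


Given: distance = 1 km, speed = 300000 km/s
Delay = distance / speed = 1 / 300000 seconds
Delay in ms = 1 * 1000 / 300000
Delay = 0.0033 ms
Rounded to 2 dp = 0.00 ms

0.00


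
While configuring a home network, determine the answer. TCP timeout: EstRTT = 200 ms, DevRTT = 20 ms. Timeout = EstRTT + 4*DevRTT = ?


Given: EstRTT = 200 ms, DevRTT = 20 ms
Timeout = EstRTT + 4 * DevRTT
4 * DevRTT = 4 * 20 = 80
Timeout = 200 + 80 = 280 ms

280


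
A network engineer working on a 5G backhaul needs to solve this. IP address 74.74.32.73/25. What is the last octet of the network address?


Given: IP = 74.74.32.73, prefix = /25
Subnet mask = 255.255.255.128
Last octet of IP: 73
Last octet of mask: 128
Network last octet = 73 AND 128 = 0

0


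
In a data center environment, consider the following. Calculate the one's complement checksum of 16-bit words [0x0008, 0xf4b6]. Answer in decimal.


Given words: [0x0008, 0xf4b6]
Step 1: Sum all words
Raw sum = 8 + 62646 = 62654
One's complement = ~62654 & 0xFFFF = 2881

2881


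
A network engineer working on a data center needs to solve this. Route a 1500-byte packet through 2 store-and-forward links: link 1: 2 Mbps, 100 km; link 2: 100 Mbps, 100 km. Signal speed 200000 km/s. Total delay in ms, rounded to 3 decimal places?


Packet = 1500 bytes = 12000 bits. Store-and-forward: sum (t_trans + t_prop) per link.
Link 1: t_trans = 12000/(2*10^6) s = 6.0000 ms; t_prop = 100/200000 s = 0.5000 ms; subtotal = 6.5000 ms
Link 2: t_trans = 12000/(100*10^6) s = 0.1200 ms; t_prop = 100/200000 s = 0.5000 ms; subtotal = 0.6200 ms
End-to-end = 6.5000 + 0.6200 = 7.1200 ms -> 7.120 ms (3 dp)

7.120


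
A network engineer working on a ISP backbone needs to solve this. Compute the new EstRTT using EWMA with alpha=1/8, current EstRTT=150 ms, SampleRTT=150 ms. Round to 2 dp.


Given: EstRTT = 150 ms, SampleRTT = 150 ms, alpha = 1/8
New EstRTT = (1 - alpha) * EstRTT + alpha * SampleRTT
(7/8) * 150 = 131.25
(1/8) * 150 = 18.75
New EstRTT = 131.25 + 18.75 = 150 ms -> 150.00 ms (2 dp)

150.00


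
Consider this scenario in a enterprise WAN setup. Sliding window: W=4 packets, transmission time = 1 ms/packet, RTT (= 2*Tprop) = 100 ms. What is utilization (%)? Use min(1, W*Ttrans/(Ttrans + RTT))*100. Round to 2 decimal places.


Given: W = 4, Ttrans = 1 ms, RTT = 100 ms (= 2 * Tprop, Tprop = 50 ms)
Cycle time = Ttrans + RTT = 1 + 100 = 101 ms (first packet sent until its ACK returns)
W * Ttrans = 4 * 1 = 4 ms of sending per cycle
W * Ttrans / (Ttrans + RTT) = 4 / 101 = 0.039604
U = min(1, 0.039604) = 0.039604
U% = 3.96%

3.96


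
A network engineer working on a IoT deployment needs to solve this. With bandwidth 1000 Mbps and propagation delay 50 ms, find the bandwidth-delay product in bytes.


Given: bandwidth = 1000 Mbps, delay = 50 ms
BDP in bits = 1000 * 10^6 * 50 / 1000
BDP in bits = 50000000
BDP in bytes = 50000000 / 8 = 6250000

6250000


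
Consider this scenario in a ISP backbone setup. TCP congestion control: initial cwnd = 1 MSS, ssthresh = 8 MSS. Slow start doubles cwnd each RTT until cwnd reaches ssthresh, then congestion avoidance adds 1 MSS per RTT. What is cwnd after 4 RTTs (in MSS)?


RTT 0: cwnd = 1 MSS (initial)
RTT 1: cwnd = 2 MSS (slow start, doubled)
RTT 2: cwnd = 4 MSS (slow start, doubled)
RTT 3: cwnd = 8 MSS (slow start, doubled)
RTT 4: cwnd = 9 MSS (congestion avoidance, +1)

9


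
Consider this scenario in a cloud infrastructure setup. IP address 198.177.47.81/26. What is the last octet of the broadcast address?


Given: IP = 198.177.47.81, prefix = /26
Host bits = 32 - 26 = 6
Network last octet = 81 AND mask = 64
Host part size = 2^6 - 1 = 63
Broadcast last octet = 64 OR 63 = 127

127


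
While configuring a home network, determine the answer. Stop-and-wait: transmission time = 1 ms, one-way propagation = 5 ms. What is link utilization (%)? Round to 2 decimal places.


Given: Ttrans = 1 ms, Tprop = 5 ms
RTT = 2 * Tprop = 2 * 5 = 10 ms
U = Ttrans / (Ttrans + RTT)
U = 1 / (1 + 10)
U = 1 / 11 = 0.090909
U% = 9.09%

9.09


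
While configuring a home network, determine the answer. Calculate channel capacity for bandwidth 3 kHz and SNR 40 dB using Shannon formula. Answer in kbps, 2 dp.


Given: B = 3 kHz, SNR = 40 dB
SNR linear = 10^(40/10) = 10000
1 + SNR = 10001
log2(10001) = 13.2878566418
C = 3 * 1000 * 13.2878566418 = 39863.5699 bps
C = 39.863570 kbps -> 39.86 kbps (2 dp)

39.86


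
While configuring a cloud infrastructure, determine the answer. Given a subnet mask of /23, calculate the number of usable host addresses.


Given: subnet mask /23
Host bits = 32 - 23 = 9
Total addresses = 2^9 = 512
Usable hosts = 512 - 2 (network + broadcast) = 510

510


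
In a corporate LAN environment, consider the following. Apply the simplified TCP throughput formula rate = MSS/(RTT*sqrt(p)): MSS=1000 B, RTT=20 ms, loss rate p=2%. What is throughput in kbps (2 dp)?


Given: MSS = 1000 bytes, RTT = 20 ms, loss = 2%
RTT in seconds = 20 / 1000 = 0.02
Loss rate = 2% = 0.02
sqrt(loss) = sqrt(0.02) = 0.141421356237
Throughput (bytes/s) = 1000 / (0.02 * 0.141421356237) = 353553.3906
Throughput (kbps) = 353553.3906 * 8 / 1000 = 2828.427125 -> 2828.43 kbps (2 dp)

2828.43


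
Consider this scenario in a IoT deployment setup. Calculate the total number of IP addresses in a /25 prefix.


Given: CIDR prefix /25
Host bits = 32 - 25 = 7
Total addresses = 2^7 = 128

128


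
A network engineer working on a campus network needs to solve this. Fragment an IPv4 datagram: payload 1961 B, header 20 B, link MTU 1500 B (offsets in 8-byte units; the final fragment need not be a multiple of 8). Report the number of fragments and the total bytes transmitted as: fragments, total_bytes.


Max data per non-final fragment = floor((MTU - header)/8)*8 = floor((1500 - 20)/8)*8 = floor(1480/8)*8 = 1480 B
Final fragment needs no 8-byte alignment: it can carry up to MTU - header = 1480 B
Non-final fragments needed = ceil((payload - 1480) / 1480) = ceil(481/1480) = ceil(0.3250) = 1
Number of fragments = 1 + 1 = 2
Fragment sizes (data): 1 * 1480 B + 481 B (last, 481 <= 1480 OK)
Total bytes sent = payload + n_frags * header = 1961 + 2*20 = 1961 + 40 = 2001 B

2, 2001


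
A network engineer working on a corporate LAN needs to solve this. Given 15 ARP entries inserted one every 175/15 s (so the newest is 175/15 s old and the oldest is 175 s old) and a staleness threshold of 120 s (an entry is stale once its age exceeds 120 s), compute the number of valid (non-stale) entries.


Ages are k * 175/15 s for k = 1..15 (spacing = 11.6667 s).
Entry k is valid iff k * 175/15 <= 120 iff k <= 15 * 120 / 175 = 10.2857
n_valid = floor(10.2857) = 10
(n_stale = 15 - 10 = 5)

10


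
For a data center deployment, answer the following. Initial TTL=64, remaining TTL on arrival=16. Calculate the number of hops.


Given: initial TTL = 64, received TTL = 16
Hops = initial TTL - received TTL
Hops = 64 - 16 = 48

48


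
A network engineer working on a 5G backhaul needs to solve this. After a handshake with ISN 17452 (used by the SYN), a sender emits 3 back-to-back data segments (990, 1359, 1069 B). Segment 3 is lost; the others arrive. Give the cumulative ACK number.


SYN uses sequence number 17452; first data byte = ISN + 1 = 17453.
Segment 1: SEQ = 17453, len = 990 B, covers [17453, 18442]
Segment 2: SEQ = 18443, len = 1359 B, covers [18443, 19801]
Segment 3: SEQ = 19802, len = 1069 B, covers [19802, 20870] [LOST]
In-order data received: bytes [17453, 19801] (segments 1..2).
Segment 3 missing -> gap begins at byte 19802.
Cumulative ACK = next expected in-order byte = 17453 + 990 + 1359 = 19802

19802


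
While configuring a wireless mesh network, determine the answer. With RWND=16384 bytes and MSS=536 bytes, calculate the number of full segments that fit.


Given: RWND = 16384 bytes, MSS = 536 bytes
Full segments = floor(RWND / MSS)
Full segments = floor(16384 / 536)
Full segments = floor(30.5672) = 30

30


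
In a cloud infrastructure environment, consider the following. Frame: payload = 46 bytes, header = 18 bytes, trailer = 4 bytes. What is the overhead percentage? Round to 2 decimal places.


Given: payload = 46 B, header = 18 B, trailer = 4 B
Overhead bytes = header + trailer = 18 + 4 = 22
Total frame = payload + overhead = 46 + 22 = 68
Overhead % = 22 / 68 * 100 = 32.3529% -> 32.35% (2 dp)

32.35


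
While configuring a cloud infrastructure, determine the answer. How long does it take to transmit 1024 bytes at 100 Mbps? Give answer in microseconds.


Given: packet = 1024 bytes, bandwidth = 100 Mbps
Packet in bits = 1024 * 8 = 8192 bits
Bandwidth = 100 * 10^6 = 100000000 bps
Time = 8192 / 100000000 seconds
Time in us = 8192 * 10^6 / 100000000 = 81.92

81.92


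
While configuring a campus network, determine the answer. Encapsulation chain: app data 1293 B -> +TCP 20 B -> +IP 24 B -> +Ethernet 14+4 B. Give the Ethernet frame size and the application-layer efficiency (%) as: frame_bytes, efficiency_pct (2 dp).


TCP segment = 1293 + 20 = 1313 B
IP packet = 1313 + 24 = 1337 B
Ethernet frame = 1337 + 14 + 4 = 1355 B
Efficiency = app / frame = 1293 / 1355 = 0.954244 = 95.4244% -> 95.42% (2 dp)

1355, 95.42


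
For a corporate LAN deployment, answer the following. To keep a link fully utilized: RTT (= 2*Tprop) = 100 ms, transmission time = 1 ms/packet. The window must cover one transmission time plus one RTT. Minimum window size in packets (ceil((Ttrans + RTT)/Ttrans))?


Given: Ttrans = 1 ms, RTT = 100 ms (= 2 * Tprop, Tprop = 50 ms)
Time until first ACK returns = Ttrans + RTT = 1 + 100 = 101 ms
Need W * Ttrans >= Ttrans + RTT  ->  W >= (Ttrans + RTT) / Ttrans
(Ttrans + RTT) / Ttrans = 101 / 1 = 101
W_min = ceil(101) = 101

101


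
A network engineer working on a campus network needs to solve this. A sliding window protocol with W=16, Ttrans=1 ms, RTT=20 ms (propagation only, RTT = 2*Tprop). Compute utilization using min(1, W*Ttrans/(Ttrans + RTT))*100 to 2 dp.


Given: W = 16, Ttrans = 1 ms, RTT = 20 ms (= 2 * Tprop, Tprop = 10 ms)
Cycle time = Ttrans + RTT = 1 + 20 = 21 ms (first packet sent until its ACK returns)
W * Ttrans = 16 * 1 = 16 ms of sending per cycle
W * Ttrans / (Ttrans + RTT) = 16 / 21 = 0.761905
U = min(1, 0.761905) = 0.761905
U% = 76.19%

76.19


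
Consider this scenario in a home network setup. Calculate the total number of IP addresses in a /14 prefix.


Given: CIDR prefix /14
Host bits = 32 - 14 = 18
Total addresses = 2^18 = 262144

262144


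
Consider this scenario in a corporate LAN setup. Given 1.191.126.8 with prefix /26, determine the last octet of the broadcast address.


Given: IP = 1.191.126.8, prefix = /26
Host bits = 32 - 26 = 6
Network last octet = 8 AND mask = 0
Host part size = 2^6 - 1 = 63
Broadcast last octet = 0 OR 63 = 63

63


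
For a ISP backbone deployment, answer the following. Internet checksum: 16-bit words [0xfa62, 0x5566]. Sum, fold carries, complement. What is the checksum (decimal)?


Given words: [0xfa62, 0x5566]
Step 1: Sum all words
Raw sum = 64098 + 21862 = 85960
Step 2: Fold carry: (20424 + 1) = 20425
One's complement = ~20425 & 0xFFFF = 45110

45110


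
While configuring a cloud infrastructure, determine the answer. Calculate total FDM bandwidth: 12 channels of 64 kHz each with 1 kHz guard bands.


Given: 12 channels, 64 kHz each, guard = 1 kHz
Channel bandwidth = 12 * 64 = 768 kHz
Guard bands = 11 gaps * 1 kHz = 11 kHz
Total = 768 + 11 = 779 kHz

779


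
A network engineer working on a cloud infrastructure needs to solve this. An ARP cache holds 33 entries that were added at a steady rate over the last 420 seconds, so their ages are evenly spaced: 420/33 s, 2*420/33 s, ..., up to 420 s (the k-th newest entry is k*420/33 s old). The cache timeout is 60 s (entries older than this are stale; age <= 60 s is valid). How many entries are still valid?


Ages are k * 420/33 s for k = 1..33 (spacing = 12.7273 s).
Entry k is valid iff k * 420/33 <= 60 iff k <= 33 * 60 / 420 = 4.7143
n_valid = floor(4.7143) = 4
(n_stale = 33 - 4 = 29)

4


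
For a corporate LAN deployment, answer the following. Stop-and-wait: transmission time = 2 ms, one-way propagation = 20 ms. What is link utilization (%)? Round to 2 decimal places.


Given: Ttrans = 2 ms, Tprop = 20 ms
RTT = 2 * Tprop = 2 * 20 = 40 ms
U = Ttrans / (Ttrans + RTT)
U = 2 / (2 + 40)
U = 2 / 42 = 0.047619
U% = 4.76%

4.76


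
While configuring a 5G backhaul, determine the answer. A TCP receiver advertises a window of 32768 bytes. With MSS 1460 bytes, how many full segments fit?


Given: RWND = 32768 bytes, MSS = 1460 bytes
Full segments = floor(RWND / MSS)
Full segments = floor(32768 / 1460)
Full segments = floor(22.4438) = 22

22


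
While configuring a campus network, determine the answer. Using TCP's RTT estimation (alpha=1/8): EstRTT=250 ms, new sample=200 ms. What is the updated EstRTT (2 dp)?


Given: EstRTT = 250 ms, SampleRTT = 200 ms, alpha = 1/8
New EstRTT = (1 - alpha) * EstRTT + alpha * SampleRTT
(7/8) * 250 = 218.75
(1/8) * 200 = 25
New EstRTT = 218.75 + 25 = 243.75 ms -> 243.75 ms (2 dp)

243.75


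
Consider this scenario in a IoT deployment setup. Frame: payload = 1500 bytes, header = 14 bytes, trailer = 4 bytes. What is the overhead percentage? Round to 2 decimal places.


Given: payload = 1500 B, header = 14 B, trailer = 4 B
Overhead bytes = header + trailer = 14 + 4 = 18
Total frame = payload + overhead = 1500 + 18 = 1518
Overhead % = 18 / 1518 * 100 = 1.1858% -> 1.19% (2 dp)

1.19


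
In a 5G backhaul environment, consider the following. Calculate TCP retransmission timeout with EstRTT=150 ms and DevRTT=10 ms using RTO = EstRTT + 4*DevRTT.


Given: EstRTT = 150 ms, DevRTT = 10 ms
Timeout = EstRTT + 4 * DevRTT
4 * DevRTT = 4 * 10 = 40
Timeout = 150 + 40 = 190 ms

190


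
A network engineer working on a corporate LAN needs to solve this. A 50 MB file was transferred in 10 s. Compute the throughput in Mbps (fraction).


Given: file = 50 MB, time = 10 s
File in Mb = 50 * 8 = 400 Mb
Throughput = 400 / 10 Mbps
Throughput = 40 Mbps

40


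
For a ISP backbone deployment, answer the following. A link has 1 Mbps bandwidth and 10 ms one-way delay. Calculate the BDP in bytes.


Given: bandwidth = 1 Mbps, delay = 10 ms
BDP in bits = 1 * 10^6 * 10 / 1000
BDP in bits = 10000
BDP in bytes = 10000 / 8 = 1250

1250


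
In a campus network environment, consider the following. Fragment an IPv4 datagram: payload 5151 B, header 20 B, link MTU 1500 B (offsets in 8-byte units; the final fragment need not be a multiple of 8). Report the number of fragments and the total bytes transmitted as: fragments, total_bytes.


Max data per non-final fragment = floor((MTU - header)/8)*8 = floor((1500 - 20)/8)*8 = floor(1480/8)*8 = 1480 B
Final fragment needs no 8-byte alignment: it can carry up to MTU - header = 1480 B
Non-final fragments needed = ceil((payload - 1480) / 1480) = ceil(3671/1480) = ceil(2.4804) = 3
Number of fragments = 3 + 1 = 4
Fragment sizes (data): 3 * 1480 B + 711 B (last, 711 <= 1480 OK)
Total bytes sent = payload + n_frags * header = 5151 + 4*20 = 5151 + 80 = 5231 B

4, 5231


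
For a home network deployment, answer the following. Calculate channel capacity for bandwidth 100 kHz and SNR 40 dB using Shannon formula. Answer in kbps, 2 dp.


Given: B = 100 kHz, SNR = 40 dB
SNR linear = 10^(40/10) = 10000
1 + SNR = 10001
log2(10001) = 13.2878566418
C = 100 * 1000 * 13.2878566418 = 1328785.6642 bps
C = 1328.785664 kbps -> 1328.79 kbps (2 dp)

1328.79


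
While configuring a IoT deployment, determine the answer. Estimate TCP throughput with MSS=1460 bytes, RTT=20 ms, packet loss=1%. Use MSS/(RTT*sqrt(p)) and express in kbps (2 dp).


Given: MSS = 1460 bytes, RTT = 20 ms, loss = 1%
RTT in seconds = 20 / 1000 = 0.02
Loss rate = 1% = 0.01
sqrt(loss) = sqrt(0.01) = 0.1
Throughput (bytes/s) = 1460 / (0.02 * 0.1) = 730000.0000
Throughput (kbps) = 730000.0000 * 8 / 1000 = 5840.000000 -> 5840.00 kbps (2 dp)

5840.00


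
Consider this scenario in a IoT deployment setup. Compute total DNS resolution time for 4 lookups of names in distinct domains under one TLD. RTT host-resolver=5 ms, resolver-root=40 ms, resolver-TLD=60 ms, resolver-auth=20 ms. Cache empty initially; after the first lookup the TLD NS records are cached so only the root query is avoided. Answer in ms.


Lookup 1 (cold cache): local + root + TLD + auth = 5 + 40 + 60 + 20 = 125 ms
Lookups 2..4 (TLD NS cached -> skip root; new domain -> still ask TLD and auth): local + TLD + auth = 5 + 60 + 20 = 85 ms each
Remaining 3 lookups: 3 * 85 = 255 ms
Total = 125 + 255 = 380 ms

380


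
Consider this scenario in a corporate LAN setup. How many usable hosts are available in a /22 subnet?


Given: subnet mask /22
Host bits = 32 - 22 = 10
Total addresses = 2^10 = 1024
Usable hosts = 1024 - 2 (network + broadcast) = 1022

1022


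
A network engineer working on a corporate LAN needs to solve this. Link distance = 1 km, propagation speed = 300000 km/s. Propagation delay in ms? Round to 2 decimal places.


Given: distance = 1 km, speed = 300000 km/s
Delay = distance / speed = 1 / 300000 seconds
Delay in ms = 1 * 1000 / 300000
Delay = 0.0033 ms
Rounded to 2 dp = 0.00 ms

0.00


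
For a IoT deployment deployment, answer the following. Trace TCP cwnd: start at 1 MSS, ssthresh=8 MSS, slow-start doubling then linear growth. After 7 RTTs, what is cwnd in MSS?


RTT 0: cwnd = 1 MSS (initial)
RTT 1: cwnd = 2 MSS (slow start, doubled)
RTT 2: cwnd = 4 MSS (slow start, doubled)
RTT 3: cwnd = 8 MSS (slow start, doubled)
RTT 4: cwnd = 9 MSS (congestion avoidance, +1)
RTT 5: cwnd = 10 MSS (congestion avoidance, +1)
RTT 6: cwnd = 11 MSS (congestion avoidance, +1)
RTT 7: cwnd = 12 MSS (congestion avoidance, +1)

12


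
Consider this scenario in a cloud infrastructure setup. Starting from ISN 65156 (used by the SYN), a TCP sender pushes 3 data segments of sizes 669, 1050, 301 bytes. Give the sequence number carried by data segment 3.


The SYN occupies sequence number ISN = 65156, so the first data byte is ISN + 1 = 65157.
SEQ of data segment i = (ISN + 1) + sum of payload sizes of segments 1..i-1.
Segment 1: SEQ = 65157, payload = 669 bytes
Segment 2: SEQ = 65826, payload = 1050 bytes
Segment 3: SEQ = 66876, payload = 301 bytes
SEQ of segment 3 = 65157 + 669 + 1050 = 66876

66876


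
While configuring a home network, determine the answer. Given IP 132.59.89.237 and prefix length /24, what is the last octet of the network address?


Given: IP = 132.59.89.237, prefix = /24
Subnet mask = 255.255.255.0
Last octet of IP: 237
Last octet of mask: 0
Network last octet = 237 AND 0 = 0

0


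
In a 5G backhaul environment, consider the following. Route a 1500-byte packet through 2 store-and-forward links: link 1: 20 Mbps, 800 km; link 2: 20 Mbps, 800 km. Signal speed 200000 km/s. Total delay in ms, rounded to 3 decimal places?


Packet = 1500 bytes = 12000 bits. Store-and-forward: sum (t_trans + t_prop) per link.
Link 1: t_trans = 12000/(20*10^6) s = 0.6000 ms; t_prop = 800/200000 s = 4.0000 ms; subtotal = 4.6000 ms
Link 2: t_trans = 12000/(20*10^6) s = 0.6000 ms; t_prop = 800/200000 s = 4.0000 ms; subtotal = 4.6000 ms
End-to-end = 4.6000 + 4.6000 = 9.2000 ms -> 9.200 ms (3 dp)

9.200


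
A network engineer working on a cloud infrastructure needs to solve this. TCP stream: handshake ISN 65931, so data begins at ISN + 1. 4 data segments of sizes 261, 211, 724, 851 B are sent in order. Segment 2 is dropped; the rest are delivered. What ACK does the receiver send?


SYN uses sequence number 65931; first data byte = ISN + 1 = 65932.
Segment 1: SEQ = 65932, len = 261 B, covers [65932, 66192]
Segment 2: SEQ = 66193, len = 211 B, covers [66193, 66403] [LOST]
Segment 3: SEQ = 66404, len = 724 B, covers [66404, 67127]
Segment 4: SEQ = 67128, len = 851 B, covers [67128, 67978]
In-order data received: bytes [65932, 66192] (segments 1..1).
Segment 2 missing -> gap begins at byte 66193; later segments buffered out of order.
Cumulative ACK = next expected in-order byte = 65932 + 261 = 66193

66193


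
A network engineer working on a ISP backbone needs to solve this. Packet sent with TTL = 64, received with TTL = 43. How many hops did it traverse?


Given: initial TTL = 64, received TTL = 43
Hops = initial TTL - received TTL
Hops = 64 - 43 = 21

21


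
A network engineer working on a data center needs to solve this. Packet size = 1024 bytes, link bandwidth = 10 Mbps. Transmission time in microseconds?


Given: packet = 1024 bytes, bandwidth = 10 Mbps
Packet in bits = 1024 * 8 = 8192 bits
Bandwidth = 10 * 10^6 = 10000000 bps
Time = 8192 / 10000000 seconds
Time in us = 8192 * 10^6 / 10000000 = 819.2

819.2


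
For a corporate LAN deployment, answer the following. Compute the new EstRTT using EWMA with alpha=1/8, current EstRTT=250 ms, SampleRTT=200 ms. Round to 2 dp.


Given: EstRTT = 250 ms, SampleRTT = 200 ms, alpha = 1/8
New EstRTT = (1 - alpha) * EstRTT + alpha * SampleRTT
(7/8) * 250 = 218.75
(1/8) * 200 = 25
New EstRTT = 218.75 + 25 = 243.75 ms -> 243.75 ms (2 dp)

243.75


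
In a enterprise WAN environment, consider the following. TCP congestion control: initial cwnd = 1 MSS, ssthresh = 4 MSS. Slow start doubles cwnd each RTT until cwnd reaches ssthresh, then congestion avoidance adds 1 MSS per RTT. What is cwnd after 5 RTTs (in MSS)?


RTT 0: cwnd = 1 MSS (initial)
RTT 1: cwnd = 2 MSS (slow start, doubled)
RTT 2: cwnd = 4 MSS (slow start, doubled)
RTT 3: cwnd = 5 MSS (congestion avoidance, +1)
RTT 4: cwnd = 6 MSS (congestion avoidance, +1)
RTT 5: cwnd = 7 MSS (congestion avoidance, +1)

7


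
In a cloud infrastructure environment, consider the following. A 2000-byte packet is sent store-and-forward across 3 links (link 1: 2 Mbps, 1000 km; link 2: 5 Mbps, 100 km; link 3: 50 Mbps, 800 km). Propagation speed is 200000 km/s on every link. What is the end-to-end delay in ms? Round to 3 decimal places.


Packet = 2000 bytes = 16000 bits. Store-and-forward: sum (t_trans + t_prop) per link.
Link 1: t_trans = 16000/(2*10^6) s = 8.0000 ms; t_prop = 1000/200000 s = 5.0000 ms; subtotal = 13.0000 ms
Link 2: t_trans = 16000/(5*10^6) s = 3.2000 ms; t_prop = 100/200000 s = 0.5000 ms; subtotal = 3.7000 ms
Link 3: t_trans = 16000/(50*10^6) s = 0.3200 ms; t_prop = 800/200000 s = 4.0000 ms; subtotal = 4.3200 ms
End-to-end = 13.0000 + 3.7000 + 4.3200 = 21.0200 ms -> 21.020 ms (3 dp)

21.020


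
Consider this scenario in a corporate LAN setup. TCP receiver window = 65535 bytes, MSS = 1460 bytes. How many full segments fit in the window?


Given: RWND = 65535 bytes, MSS = 1460 bytes
Full segments = floor(RWND / MSS)
Full segments = floor(65535 / 1460)
Full segments = floor(44.887) = 44

44


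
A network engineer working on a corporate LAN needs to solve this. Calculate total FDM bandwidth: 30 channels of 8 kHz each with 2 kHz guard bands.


Given: 30 channels, 8 kHz each, guard = 2 kHz
Channel bandwidth = 30 * 8 = 240 kHz
Guard bands = 29 gaps * 2 kHz = 58 kHz
Total = 240 + 58 = 298 kHz

298


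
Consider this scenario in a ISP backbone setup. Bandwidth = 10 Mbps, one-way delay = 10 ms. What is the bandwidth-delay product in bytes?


Given: bandwidth = 10 Mbps, delay = 10 ms
BDP in bits = 10 * 10^6 * 10 / 1000
BDP in bits = 100000
BDP in bytes = 100000 / 8 = 12500

12500


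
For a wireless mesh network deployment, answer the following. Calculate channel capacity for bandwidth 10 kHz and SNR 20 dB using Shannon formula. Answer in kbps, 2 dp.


Given: B = 10 kHz, SNR = 20 dB
SNR linear = 10^(20/10) = 100
1 + SNR = 101
log2(101) = 6.6582114828
C = 10 * 1000 * 6.6582114828 = 66582.1148 bps
C = 66.582115 kbps -> 66.58 kbps (2 dp)

66.58


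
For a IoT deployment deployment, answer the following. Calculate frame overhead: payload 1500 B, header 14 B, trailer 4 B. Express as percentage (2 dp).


Given: payload = 1500 B, header = 14 B, trailer = 4 B
Overhead bytes = header + trailer = 14 + 4 = 18
Total frame = payload + overhead = 1500 + 18 = 1518
Overhead % = 18 / 1518 * 100 = 1.1858% -> 1.19% (2 dp)

1.19


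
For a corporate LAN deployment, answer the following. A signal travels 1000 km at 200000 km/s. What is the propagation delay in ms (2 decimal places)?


Given: distance = 1000 km, speed = 200000 km/s
Delay = distance / speed = 1000 / 200000 seconds
Delay in ms = 1000 * 1000 / 200000
Delay = 5.0000 ms
Rounded to 2 dp = 5.00 ms

5.00


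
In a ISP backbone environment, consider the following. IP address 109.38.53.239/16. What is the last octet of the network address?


Given: IP = 109.38.53.239, prefix = /16
Subnet mask = 255.255.0.0
Last octet of IP: 239
Last octet of mask: 0
Network last octet = 239 AND 0 = 0

0


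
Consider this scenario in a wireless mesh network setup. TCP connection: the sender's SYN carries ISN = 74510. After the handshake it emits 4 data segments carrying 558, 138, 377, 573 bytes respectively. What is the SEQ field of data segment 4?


The SYN occupies sequence number ISN = 74510, so the first data byte is ISN + 1 = 74511.
SEQ of data segment i = (ISN + 1) + sum of payload sizes of segments 1..i-1.
Segment 1: SEQ = 74511, payload = 558 bytes
Segment 2: SEQ = 75069, payload = 138 bytes
Segment 3: SEQ = 75207, payload = 377 bytes
Segment 4: SEQ = 75584, payload = 573 bytes
SEQ of segment 4 = 74511 + 558 + 138 + 377 = 75584

75584


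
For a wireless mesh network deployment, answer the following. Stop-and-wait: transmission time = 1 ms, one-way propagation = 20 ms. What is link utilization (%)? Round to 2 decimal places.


Given: Ttrans = 1 ms, Tprop = 20 ms
RTT = 2 * Tprop = 2 * 20 = 40 ms
U = Ttrans / (Ttrans + RTT)
U = 1 / (1 + 40)
U = 1 / 41 = 0.02439
U% = 2.44%

2.44


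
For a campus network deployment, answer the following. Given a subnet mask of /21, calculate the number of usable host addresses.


Given: subnet mask /21
Host bits = 32 - 21 = 11
Total addresses = 2^11 = 2048
Usable hosts = 2048 - 2 (network + broadcast) = 2046

2046


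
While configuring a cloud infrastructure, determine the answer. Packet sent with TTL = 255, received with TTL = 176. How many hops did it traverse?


Given: initial TTL = 255, received TTL = 176
Hops = initial TTL - received TTL
Hops = 255 - 176 = 79

79


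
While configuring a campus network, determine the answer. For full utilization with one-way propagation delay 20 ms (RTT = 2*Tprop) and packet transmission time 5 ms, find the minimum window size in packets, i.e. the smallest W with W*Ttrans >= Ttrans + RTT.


Given: Ttrans = 5 ms, RTT = 40 ms (= 2 * Tprop, Tprop = 20 ms)
Time until first ACK returns = Ttrans + RTT = 5 + 40 = 45 ms
Need W * Ttrans >= Ttrans + RTT  ->  W >= (Ttrans + RTT) / Ttrans
(Ttrans + RTT) / Ttrans = 45 / 5 = 9
W_min = ceil(9) = 9

9


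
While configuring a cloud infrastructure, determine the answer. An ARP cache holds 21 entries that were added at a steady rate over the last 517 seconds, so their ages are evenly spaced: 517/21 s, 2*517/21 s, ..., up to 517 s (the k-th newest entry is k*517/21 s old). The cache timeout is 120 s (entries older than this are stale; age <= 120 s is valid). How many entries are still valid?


Ages are k * 517/21 s for k = 1..21 (spacing = 24.6190 s).
Entry k is valid iff k * 517/21 <= 120 iff k <= 21 * 120 / 517 = 4.8743
n_valid = floor(4.8743) = 4
(n_stale = 21 - 4 = 17)

4


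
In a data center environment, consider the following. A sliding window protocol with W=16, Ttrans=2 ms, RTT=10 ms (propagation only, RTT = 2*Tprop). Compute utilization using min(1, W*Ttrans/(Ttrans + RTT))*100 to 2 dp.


Given: W = 16, Ttrans = 2 ms, RTT = 10 ms (= 2 * Tprop, Tprop = 5 ms)
Cycle time = Ttrans + RTT = 2 + 10 = 12 ms (first packet sent until its ACK returns)
W * Ttrans = 16 * 2 = 32 ms of sending per cycle
W * Ttrans / (Ttrans + RTT) = 32 / 12 = 2.666667
U = min(1, 2.666667) = 1.000000
U% = 100.00%

100.00


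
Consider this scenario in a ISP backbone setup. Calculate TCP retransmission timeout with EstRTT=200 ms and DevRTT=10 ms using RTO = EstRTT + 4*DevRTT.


Given: EstRTT = 200 ms, DevRTT = 10 ms
Timeout = EstRTT + 4 * DevRTT
4 * DevRTT = 4 * 10 = 40
Timeout = 200 + 40 = 240 ms

240


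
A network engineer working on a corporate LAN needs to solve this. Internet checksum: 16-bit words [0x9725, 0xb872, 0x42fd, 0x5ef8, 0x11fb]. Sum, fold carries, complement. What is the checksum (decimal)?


Given words: [0x9725, 0xb872, 0x42fd, 0x5ef8, 0x11fb]
Step 1: Sum all words
Raw sum = 38693 + 47218 + 17149 + 24312 + 4603 = 131975
Step 2: Fold carry: (903 + 2) = 905
One's complement = ~905 & 0xFFFF = 64630

64630


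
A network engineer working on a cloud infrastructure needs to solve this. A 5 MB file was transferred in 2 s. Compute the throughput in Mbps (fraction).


Given: file = 5 MB, time = 2 s
File in Mb = 5 * 8 = 40 Mb
Throughput = 40 / 2 Mbps
Throughput = 20 Mbps

20


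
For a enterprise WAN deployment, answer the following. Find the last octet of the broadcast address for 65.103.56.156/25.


Given: IP = 65.103.56.156, prefix = /25
Host bits = 32 - 25 = 7
Network last octet = 156 AND mask = 128
Host part size = 2^7 - 1 = 127
Broadcast last octet = 128 OR 127 = 255

255


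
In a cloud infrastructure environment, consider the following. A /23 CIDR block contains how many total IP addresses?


Given: CIDR prefix /23
Host bits = 32 - 23 = 9
Total addresses = 2^9 = 512

512


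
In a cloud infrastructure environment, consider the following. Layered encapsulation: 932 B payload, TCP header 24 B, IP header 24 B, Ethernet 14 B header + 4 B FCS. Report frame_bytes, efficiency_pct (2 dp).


TCP segment = 932 + 24 = 956 B
IP packet = 956 + 24 = 980 B
Ethernet frame = 980 + 14 + 4 = 998 B
Efficiency = app / frame = 932 / 998 = 0.933868 = 93.3868% -> 93.39% (2 dp)

998, 93.39


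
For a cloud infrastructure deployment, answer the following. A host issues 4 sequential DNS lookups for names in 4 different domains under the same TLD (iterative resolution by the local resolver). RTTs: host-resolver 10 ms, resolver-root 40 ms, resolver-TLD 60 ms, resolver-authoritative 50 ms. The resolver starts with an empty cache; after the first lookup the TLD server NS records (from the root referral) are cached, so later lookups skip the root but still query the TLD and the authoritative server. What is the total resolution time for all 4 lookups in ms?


Lookup 1 (cold cache): local + root + TLD + auth = 10 + 40 + 60 + 50 = 160 ms
Lookups 2..4 (TLD NS cached -> skip root; new domain -> still ask TLD and auth): local + TLD + auth = 10 + 60 + 50 = 120 ms each
Remaining 3 lookups: 3 * 120 = 360 ms
Total = 160 + 360 = 520 ms

520


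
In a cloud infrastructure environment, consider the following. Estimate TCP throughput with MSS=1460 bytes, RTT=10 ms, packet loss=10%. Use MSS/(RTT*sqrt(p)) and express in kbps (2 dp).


Given: MSS = 1460 bytes, RTT = 10 ms, loss = 10%
RTT in seconds = 10 / 1000 = 0.01
Loss rate = 10% = 0.1
sqrt(loss) = sqrt(0.1) = 0.316227766017
Throughput (bytes/s) = 1460 / (0.01 * 0.316227766017) = 461692.5384
Throughput (kbps) = 461692.5384 * 8 / 1000 = 3693.540307 -> 3693.54 kbps (2 dp)

3693.54


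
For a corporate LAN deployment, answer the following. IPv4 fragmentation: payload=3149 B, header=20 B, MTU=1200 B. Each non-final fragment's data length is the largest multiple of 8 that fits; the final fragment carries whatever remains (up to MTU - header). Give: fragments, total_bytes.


Max data per non-final fragment = floor((MTU - header)/8)*8 = floor((1200 - 20)/8)*8 = floor(1180/8)*8 = 1176 B
Final fragment needs no 8-byte alignment: it can carry up to MTU - header = 1180 B
Non-final fragments needed = ceil((payload - 1180) / 1176) = ceil(1969/1176) = ceil(1.6743) = 2
Number of fragments = 2 + 1 = 3
Fragment sizes (data): 2 * 1176 B + 797 B (last, 797 <= 1180 OK)
Total bytes sent = payload + n_frags * header = 3149 + 3*20 = 3149 + 60 = 3209 B

3, 3209


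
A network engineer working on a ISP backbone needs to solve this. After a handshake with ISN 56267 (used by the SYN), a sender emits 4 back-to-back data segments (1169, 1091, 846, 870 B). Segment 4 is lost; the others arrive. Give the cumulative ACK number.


SYN uses sequence number 56267; first data byte = ISN + 1 = 56268.
Segment 1: SEQ = 56268, len = 1169 B, covers [56268, 57436]
Segment 2: SEQ = 57437, len = 1091 B, covers [57437, 58527]
Segment 3: SEQ = 58528, len = 846 B, covers [58528, 59373]
Segment 4: SEQ = 59374, len = 870 B, covers [59374, 60243] [LOST]
In-order data received: bytes [56268, 59373] (segments 1..3).
Segment 4 missing -> gap begins at byte 59374.
Cumulative ACK = next expected in-order byte = 56268 + 1169 + 1091 + 846 = 59374

59374


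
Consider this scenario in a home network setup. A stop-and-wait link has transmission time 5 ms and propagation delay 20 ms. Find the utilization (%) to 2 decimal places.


Given: Ttrans = 5 ms, Tprop = 20 ms
RTT = 2 * Tprop = 2 * 20 = 40 ms
U = Ttrans / (Ttrans + RTT)
U = 5 / (5 + 40)
U = 5 / 45 = 0.111111
U% = 11.11%

11.11


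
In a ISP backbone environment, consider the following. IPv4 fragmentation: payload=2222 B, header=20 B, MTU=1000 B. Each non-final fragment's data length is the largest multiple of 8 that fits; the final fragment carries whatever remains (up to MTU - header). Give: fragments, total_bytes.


Max data per non-final fragment = floor((MTU - header)/8)*8 = floor((1000 - 20)/8)*8 = floor(980/8)*8 = 976 B
Final fragment needs no 8-byte alignment: it can carry up to MTU - header = 980 B
Non-final fragments needed = ceil((payload - 980) / 976) = ceil(1242/976) = ceil(1.2725) = 2
Number of fragments = 2 + 1 = 3
Fragment sizes (data): 2 * 976 B + 270 B (last, 270 <= 980 OK)
Total bytes sent = payload + n_frags * header = 2222 + 3*20 = 2222 + 60 = 2282 B

3, 2282


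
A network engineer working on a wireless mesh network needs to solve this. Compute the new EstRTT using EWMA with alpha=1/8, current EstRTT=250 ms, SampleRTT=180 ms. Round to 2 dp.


Given: EstRTT = 250 ms, SampleRTT = 180 ms, alpha = 1/8
New EstRTT = (1 - alpha) * EstRTT + alpha * SampleRTT
(7/8) * 250 = 218.75
(1/8) * 180 = 22.5
New EstRTT = 218.75 + 22.5 = 241.25 ms -> 241.25 ms (2 dp)

241.25


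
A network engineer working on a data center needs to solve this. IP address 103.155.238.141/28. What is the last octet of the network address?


Given: IP = 103.155.238.141, prefix = /28
Subnet mask = 255.255.255.240
Last octet of IP: 141
Last octet of mask: 240
Network last octet = 141 AND 240 = 128

128


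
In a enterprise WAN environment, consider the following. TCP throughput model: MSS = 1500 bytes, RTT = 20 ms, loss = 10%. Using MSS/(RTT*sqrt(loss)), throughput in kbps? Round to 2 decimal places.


Given: MSS = 1500 bytes, RTT = 20 ms, loss = 10%
RTT in seconds = 20 / 1000 = 0.02
Loss rate = 10% = 0.1
sqrt(loss) = sqrt(0.1) = 0.316227766017
Throughput (bytes/s) = 1500 / (0.02 * 0.316227766017) = 237170.8245
Throughput (kbps) = 237170.8245 * 8 / 1000 = 1897.366596 -> 1897.37 kbps (2 dp)

1897.37


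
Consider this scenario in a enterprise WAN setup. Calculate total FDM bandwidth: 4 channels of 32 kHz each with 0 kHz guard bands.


Given: 4 channels, 32 kHz each, guard = 0 kHz
Channel bandwidth = 4 * 32 = 128 kHz
Guard bands = 3 gaps * 0 kHz = 0 kHz
Total = 128 + 0 = 128 kHz

128


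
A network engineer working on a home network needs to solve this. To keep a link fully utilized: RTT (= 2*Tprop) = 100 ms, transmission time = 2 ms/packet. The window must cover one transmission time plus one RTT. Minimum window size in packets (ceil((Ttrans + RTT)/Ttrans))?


Given: Ttrans = 2 ms, RTT = 100 ms (= 2 * Tprop, Tprop = 50 ms)
Time until first ACK returns = Ttrans + RTT = 2 + 100 = 102 ms
Need W * Ttrans >= Ttrans + RTT  ->  W >= (Ttrans + RTT) / Ttrans
(Ttrans + RTT) / Ttrans = 102 / 2 = 51
W_min = ceil(51) = 51

51


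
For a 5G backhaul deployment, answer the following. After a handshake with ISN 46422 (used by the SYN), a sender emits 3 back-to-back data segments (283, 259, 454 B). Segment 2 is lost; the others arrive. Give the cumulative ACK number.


SYN uses sequence number 46422; first data byte = ISN + 1 = 46423.
Segment 1: SEQ = 46423, len = 283 B, covers [46423, 46705]
Segment 2: SEQ = 46706, len = 259 B, covers [46706, 46964] [LOST]
Segment 3: SEQ = 46965, len = 454 B, covers [46965, 47418]
In-order data received: bytes [46423, 46705] (segments 1..1).
Segment 2 missing -> gap begins at byte 46706; later segments buffered out of order.
Cumulative ACK = next expected in-order byte = 46423 + 283 = 46706

46706


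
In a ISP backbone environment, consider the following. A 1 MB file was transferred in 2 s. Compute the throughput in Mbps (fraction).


Given: file = 1 MB, time = 2 s
File in Mb = 1 * 8 = 8 Mb
Throughput = 8 / 2 Mbps
Throughput = 4 Mbps

4
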